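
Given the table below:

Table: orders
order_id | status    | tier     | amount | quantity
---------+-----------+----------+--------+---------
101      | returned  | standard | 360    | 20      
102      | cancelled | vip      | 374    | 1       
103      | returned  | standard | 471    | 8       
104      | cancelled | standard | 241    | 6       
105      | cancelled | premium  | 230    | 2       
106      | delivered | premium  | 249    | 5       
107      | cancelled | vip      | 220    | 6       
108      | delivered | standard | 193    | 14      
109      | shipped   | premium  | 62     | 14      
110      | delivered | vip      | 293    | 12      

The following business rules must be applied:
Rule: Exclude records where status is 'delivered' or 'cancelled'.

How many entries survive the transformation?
3

Step 1: Count records to exclude
  - 3 (delivered) + 4 (cancelled) = 7 records
Step 2: Total records: 10
Step 3: Remaining = 10 - 7 = 3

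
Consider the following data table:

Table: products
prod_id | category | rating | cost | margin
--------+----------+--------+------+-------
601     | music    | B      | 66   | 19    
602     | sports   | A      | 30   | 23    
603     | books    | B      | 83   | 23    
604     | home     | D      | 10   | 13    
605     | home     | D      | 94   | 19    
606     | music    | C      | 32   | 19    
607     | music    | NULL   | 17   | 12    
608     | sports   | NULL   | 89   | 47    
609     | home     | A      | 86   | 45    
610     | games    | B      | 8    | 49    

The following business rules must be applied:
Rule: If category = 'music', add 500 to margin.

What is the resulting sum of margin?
1769

Step 1: Count records where category = 'music': 3
Step 2: Total bonus added: 3 × 500 = 1500
Step 3: Original sum of margin: 269
Step 4: Final sum = 269 + 1500 = 1769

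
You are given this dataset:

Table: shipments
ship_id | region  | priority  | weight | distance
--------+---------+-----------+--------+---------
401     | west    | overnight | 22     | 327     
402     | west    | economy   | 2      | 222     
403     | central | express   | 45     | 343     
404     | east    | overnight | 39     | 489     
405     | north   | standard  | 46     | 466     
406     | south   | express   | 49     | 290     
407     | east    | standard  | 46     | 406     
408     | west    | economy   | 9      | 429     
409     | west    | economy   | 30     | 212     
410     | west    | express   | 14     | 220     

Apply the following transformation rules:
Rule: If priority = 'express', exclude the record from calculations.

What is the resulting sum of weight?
194

Step 1: Identify records where priority = 'express'
Step 2: The excluded records sum to 108
Step 3: Original total weight = 302
Step 4: Remaining total = 302 - 108 = 194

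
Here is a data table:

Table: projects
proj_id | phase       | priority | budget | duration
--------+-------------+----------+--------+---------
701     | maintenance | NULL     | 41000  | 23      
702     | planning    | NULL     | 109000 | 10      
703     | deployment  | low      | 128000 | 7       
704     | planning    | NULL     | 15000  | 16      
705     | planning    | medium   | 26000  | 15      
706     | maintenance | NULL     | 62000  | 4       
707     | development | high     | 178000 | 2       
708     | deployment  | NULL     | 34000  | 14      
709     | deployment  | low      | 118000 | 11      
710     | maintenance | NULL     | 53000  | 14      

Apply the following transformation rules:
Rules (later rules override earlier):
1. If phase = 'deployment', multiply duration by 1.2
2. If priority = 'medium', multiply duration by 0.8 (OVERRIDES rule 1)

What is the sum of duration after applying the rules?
119.4

Step 1: Rule 2 takes priority for records with priority = 'medium'
  - 1 records: 15 × 0.8 = 12.0
Step 2: Rule 1 applies to remaining records with phase = 'deployment'
  - 3 records: 32 × 1.2 = 38.4
Step 3: Other records unchanged: 69
Step 4: Final sum = 12.0 + 38.4 + 69 = 119.4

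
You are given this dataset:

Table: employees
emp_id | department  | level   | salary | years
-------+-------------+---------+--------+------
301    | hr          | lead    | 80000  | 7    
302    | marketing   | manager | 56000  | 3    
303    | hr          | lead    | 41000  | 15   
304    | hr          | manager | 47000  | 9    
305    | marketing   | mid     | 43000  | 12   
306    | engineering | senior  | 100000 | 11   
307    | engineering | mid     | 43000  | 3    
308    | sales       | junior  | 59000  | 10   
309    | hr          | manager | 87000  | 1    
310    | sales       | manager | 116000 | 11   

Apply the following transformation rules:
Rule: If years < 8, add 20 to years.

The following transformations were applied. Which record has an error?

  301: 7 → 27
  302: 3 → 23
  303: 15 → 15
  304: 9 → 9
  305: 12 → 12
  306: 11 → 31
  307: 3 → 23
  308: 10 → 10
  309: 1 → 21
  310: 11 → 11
Record 306 has an error. The correct transformed value should be 11, not 31.

Step 1: Check each record against the rule
Step 2: Record 306 has years = 11
Step 3: Since 11 >= 8, the bonus should not have been applied
Step 4: Correct value = 11, but claimed value = 31
Conclusion: Record 306 has the error.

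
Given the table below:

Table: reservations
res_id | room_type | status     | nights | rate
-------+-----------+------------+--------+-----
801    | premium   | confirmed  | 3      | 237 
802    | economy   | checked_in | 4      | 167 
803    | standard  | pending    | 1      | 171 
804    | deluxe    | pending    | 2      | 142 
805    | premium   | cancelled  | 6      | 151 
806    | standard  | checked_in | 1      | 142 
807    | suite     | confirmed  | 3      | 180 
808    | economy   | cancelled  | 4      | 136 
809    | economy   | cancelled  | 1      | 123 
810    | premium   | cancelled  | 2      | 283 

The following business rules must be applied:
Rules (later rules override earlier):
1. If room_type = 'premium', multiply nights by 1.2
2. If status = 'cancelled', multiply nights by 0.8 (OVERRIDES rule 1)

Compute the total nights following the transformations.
25.0

Step 1: Rule 2 takes priority for records with status = 'cancelled'
  - 4 records: 13 × 0.8 = 10.4
Step 2: Rule 1 applies to remaining records with room_type = 'premium'
  - 1 records: 3 × 1.2 = 3.6
Step 3: Other records unchanged: 11
Step 4: Final sum = 10.4 + 3.6 + 11 = 25.0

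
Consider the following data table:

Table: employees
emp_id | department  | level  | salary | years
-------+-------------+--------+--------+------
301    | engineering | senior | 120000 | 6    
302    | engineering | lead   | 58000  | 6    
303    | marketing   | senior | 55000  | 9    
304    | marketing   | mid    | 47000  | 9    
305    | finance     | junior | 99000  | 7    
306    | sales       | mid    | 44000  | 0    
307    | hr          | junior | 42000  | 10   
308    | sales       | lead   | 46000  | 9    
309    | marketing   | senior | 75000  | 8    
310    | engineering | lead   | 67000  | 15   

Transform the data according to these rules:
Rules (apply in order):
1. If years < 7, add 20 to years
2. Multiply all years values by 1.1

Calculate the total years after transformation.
152.9

Step 1: Apply Rule 1 - Add 20 to records with years < 7
  - 3 records affected: 12 + (3 × 20) = 72
  - Unaffected records: 67
  - Sum after Rule 1: 139
Step 2: Apply Rule 2 - Multiply all by 1.1
  - 139 × 1.1 = 152.9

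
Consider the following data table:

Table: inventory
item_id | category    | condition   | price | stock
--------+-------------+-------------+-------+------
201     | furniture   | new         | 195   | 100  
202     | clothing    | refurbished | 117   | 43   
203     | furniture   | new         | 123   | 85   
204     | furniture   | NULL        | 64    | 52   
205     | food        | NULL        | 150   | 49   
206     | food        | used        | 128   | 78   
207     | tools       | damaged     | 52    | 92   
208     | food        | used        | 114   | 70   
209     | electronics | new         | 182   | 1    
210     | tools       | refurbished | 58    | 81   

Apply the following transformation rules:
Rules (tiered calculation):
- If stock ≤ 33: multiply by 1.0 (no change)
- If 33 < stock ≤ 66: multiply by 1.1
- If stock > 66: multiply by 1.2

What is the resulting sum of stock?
766.6

Step 1: Tier 1 (stock ≤ 33): 1 records, sum = 1 × 1.0 = 1.0
Step 2: Tier 2 (33 < stock ≤ 66): 3 records, sum = 144 × 1.1 = 158.4
Step 3: Tier 3 (stock > 66): 6 records, sum = 506 × 1.2 = 607.2
Step 4: Final sum = 1.0 + 158.4 + 607.2 = 766.6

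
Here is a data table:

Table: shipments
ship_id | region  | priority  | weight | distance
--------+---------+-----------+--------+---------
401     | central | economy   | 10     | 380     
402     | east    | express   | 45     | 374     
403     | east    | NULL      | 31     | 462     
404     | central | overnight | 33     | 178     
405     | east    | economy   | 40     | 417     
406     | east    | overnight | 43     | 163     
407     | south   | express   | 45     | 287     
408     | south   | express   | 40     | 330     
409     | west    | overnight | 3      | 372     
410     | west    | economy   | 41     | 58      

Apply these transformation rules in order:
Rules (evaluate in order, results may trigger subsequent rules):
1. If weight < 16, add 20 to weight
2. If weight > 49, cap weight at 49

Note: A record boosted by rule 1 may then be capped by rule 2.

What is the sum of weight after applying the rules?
371

Step 1: Apply rule 1 to records with weight < 16
  - 2 records get bonus of 20
  - Of these, 0 records then exceed 49 and get capped
Step 2: Apply rule 2 to records with weight > 49
  - 0 records (original) are capped
Step 3: Calculate final sum = 371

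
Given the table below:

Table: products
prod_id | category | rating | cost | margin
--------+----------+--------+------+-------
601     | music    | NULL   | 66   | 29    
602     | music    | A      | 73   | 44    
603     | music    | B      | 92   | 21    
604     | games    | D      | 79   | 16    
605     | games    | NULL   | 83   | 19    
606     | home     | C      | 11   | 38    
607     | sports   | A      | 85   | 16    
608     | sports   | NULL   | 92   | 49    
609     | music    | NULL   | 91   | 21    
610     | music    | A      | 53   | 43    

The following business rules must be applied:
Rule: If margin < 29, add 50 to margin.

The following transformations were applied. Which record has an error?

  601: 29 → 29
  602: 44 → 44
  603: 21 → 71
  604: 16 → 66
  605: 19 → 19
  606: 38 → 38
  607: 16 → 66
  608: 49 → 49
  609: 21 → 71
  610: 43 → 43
Record 605 has an error. The correct transformed value should be 69, not 19.

Step 1: Check each record against the rule
Step 2: Record 605 has margin = 19
Step 3: Since 19 < 29, the bonus should have been applied
Step 4: Correct value = 69, but claimed value = 19
Conclusion: Record 605 has the error.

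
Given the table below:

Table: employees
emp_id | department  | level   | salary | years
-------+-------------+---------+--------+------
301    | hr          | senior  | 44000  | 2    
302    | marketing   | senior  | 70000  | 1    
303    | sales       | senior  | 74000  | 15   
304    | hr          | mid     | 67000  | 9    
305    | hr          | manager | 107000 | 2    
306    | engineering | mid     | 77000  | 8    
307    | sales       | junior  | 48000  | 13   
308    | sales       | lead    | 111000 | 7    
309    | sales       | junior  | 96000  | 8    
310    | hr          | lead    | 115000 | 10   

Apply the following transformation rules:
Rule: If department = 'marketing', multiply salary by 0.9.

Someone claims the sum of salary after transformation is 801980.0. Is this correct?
No, the correct result is 802000.0.

Step 1: Calculate the correct sum after transformation
Step 2: Apply multiplier 0.9 to records where department = 'marketing'
Step 3: Correct result = 802000.0
Step 4: Claimed result = 801980.0
Step 5: 802000.0 ≠ 801980.0
Conclusion: The claimed result is incorrect. The correct answer is 802000.0.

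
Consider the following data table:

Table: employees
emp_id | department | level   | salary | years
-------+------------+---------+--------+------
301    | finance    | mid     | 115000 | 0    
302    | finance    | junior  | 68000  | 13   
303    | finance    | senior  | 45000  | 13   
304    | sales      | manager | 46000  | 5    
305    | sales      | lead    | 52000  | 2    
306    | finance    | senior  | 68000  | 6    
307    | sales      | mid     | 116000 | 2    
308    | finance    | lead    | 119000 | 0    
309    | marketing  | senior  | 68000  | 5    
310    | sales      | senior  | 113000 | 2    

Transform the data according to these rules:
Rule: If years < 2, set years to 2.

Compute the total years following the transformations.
52

Step 1: 2 records have years < 2
Step 2: These records originally summed to 0
Step 3: After setting to minimum: 2 × 2 = 4
Step 4: Unaffected records sum: 48
Step 5: Final sum = 4 + 48 = 52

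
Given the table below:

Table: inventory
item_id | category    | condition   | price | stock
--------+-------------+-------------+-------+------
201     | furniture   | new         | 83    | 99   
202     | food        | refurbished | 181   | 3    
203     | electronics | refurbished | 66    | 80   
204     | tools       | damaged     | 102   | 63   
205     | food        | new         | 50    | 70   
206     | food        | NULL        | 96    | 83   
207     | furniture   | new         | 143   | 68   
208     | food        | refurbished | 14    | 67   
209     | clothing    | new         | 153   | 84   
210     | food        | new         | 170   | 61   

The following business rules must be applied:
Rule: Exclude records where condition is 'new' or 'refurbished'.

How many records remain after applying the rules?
2

Step 1: Count records to exclude
  - 5 (new) + 3 (refurbished) = 8 records
Step 2: Total records: 10
Step 3: Remaining = 10 - 8 = 2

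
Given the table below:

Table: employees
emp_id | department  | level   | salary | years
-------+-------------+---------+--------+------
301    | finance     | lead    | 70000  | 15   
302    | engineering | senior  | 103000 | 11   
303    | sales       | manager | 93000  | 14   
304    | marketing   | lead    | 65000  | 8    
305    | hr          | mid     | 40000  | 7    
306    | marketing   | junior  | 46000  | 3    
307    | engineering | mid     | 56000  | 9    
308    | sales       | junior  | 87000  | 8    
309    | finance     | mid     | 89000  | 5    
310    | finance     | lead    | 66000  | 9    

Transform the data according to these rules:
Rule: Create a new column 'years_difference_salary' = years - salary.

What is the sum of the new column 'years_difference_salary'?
-714911

Step 1: For each record, compute years - salary
Example calculations:
  15 - 70000 = -69985
  11 - 103000 = -102989
  14 - 93000 = -92986
  ...
Step 2: Sum all derived values
Step 3: Total = -714911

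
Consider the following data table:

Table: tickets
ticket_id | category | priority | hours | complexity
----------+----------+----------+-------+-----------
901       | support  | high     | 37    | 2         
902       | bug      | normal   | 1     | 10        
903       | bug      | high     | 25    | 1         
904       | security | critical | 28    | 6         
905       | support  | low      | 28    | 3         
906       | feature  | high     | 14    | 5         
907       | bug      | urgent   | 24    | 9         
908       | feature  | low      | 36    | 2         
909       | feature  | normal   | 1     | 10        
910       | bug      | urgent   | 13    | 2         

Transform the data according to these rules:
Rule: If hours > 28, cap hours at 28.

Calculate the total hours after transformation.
190

Step 1: 2 records have hours > 28
Step 2: These records originally summed to 73
Step 3: After capping: 2 × 28 = 56
Step 4: Unaffected records sum: 134
Step 5: Final sum = 56 + 134 = 190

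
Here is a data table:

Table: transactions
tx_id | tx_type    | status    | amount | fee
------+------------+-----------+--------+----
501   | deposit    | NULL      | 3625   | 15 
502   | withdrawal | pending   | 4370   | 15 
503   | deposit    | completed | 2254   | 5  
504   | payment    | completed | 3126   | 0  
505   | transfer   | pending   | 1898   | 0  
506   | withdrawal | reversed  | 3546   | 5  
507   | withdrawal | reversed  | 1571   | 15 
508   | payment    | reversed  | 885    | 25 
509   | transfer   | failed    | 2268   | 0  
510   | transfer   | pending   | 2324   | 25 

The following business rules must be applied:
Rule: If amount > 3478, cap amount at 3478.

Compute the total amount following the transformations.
24760

Step 1: 3 records have amount > 3478
Step 2: These records originally summed to 11541
Step 3: After capping: 3 × 3478 = 10434
Step 4: Unaffected records sum: 14326
Step 5: Final sum = 10434 + 14326 = 24760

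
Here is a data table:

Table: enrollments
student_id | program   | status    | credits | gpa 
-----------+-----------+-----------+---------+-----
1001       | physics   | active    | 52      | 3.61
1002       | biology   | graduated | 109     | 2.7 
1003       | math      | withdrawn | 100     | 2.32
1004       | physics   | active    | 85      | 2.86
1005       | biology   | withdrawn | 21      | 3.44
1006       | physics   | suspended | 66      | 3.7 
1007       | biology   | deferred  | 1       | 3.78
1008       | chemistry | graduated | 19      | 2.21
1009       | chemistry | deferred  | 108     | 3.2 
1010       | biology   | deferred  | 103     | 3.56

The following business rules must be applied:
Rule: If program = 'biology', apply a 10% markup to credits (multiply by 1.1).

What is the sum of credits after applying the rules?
687.4

Step 1: Records with program = 'biology' have total credits = 234
Step 2: Apply multiplier: 234 × 1.1 = 257.4
Step 3: Other records total: 430
Step 4: Final sum = 257.4 + 430 = 687.4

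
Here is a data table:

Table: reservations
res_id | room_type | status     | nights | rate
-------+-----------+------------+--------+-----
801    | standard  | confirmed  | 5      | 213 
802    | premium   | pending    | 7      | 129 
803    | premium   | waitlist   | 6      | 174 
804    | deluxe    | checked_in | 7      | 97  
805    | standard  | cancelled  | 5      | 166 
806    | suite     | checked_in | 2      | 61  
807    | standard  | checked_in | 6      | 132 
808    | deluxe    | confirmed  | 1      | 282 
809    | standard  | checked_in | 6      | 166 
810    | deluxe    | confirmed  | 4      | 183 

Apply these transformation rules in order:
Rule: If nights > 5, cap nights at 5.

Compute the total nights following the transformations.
42

Step 1: 5 records have nights > 5
Step 2: These records originally summed to 32
Step 3: After capping: 5 × 5 = 25
Step 4: Unaffected records sum: 17
Step 5: Final sum = 25 + 17 = 42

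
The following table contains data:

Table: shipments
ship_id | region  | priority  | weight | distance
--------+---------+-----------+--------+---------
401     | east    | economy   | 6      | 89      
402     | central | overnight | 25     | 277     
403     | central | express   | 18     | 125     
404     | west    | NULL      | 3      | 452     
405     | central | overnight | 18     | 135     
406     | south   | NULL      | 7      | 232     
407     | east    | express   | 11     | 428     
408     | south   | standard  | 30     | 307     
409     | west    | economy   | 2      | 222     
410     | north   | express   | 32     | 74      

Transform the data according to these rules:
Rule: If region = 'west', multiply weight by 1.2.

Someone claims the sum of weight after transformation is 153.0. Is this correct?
Yes, the result is correct.

Step 1: Calculate the correct sum after transformation
Step 2: Apply multiplier 1.2 to records where region = 'west'
Step 3: Correct result = 153.0
Step 4: Claimed result = 153.0
Step 5: 153.0 = 153.0 ✓
Conclusion: The claimed result is correct.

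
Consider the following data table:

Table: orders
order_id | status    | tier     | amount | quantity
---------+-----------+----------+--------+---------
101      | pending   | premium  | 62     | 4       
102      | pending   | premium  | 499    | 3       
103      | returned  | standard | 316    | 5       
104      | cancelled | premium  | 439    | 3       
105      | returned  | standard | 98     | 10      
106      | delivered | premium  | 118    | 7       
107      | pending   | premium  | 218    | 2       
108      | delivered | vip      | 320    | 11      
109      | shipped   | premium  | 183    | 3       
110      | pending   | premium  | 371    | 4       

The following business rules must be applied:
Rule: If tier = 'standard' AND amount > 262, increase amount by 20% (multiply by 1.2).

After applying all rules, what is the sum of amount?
2687.2

Step 1: Find records where tier = 'standard' AND amount > 262
Step 2: 1 records match, summing to 316
Step 3: After multiplier: 316 × 1.2 = 379.2
Step 4: Unaffected records sum: 2308
Step 5: Final sum = 379.2 + 2308 = 2687.2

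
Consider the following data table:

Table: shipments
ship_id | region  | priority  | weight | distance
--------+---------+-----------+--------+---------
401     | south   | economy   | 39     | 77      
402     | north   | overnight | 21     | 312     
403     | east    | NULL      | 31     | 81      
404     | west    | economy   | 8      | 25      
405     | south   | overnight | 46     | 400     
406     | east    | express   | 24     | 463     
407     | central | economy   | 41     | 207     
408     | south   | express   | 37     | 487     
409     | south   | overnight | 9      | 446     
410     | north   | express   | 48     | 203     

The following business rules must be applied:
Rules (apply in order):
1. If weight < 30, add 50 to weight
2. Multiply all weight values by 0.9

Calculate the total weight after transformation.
453.6

Step 1: Apply Rule 1 - Add 50 to records with weight < 30
  - 4 records affected: 62 + (4 × 50) = 262
  - Unaffected records: 242
  - Sum after Rule 1: 504
Step 2: Apply Rule 2 - Multiply all by 0.9
  - 504 × 0.9 = 453.6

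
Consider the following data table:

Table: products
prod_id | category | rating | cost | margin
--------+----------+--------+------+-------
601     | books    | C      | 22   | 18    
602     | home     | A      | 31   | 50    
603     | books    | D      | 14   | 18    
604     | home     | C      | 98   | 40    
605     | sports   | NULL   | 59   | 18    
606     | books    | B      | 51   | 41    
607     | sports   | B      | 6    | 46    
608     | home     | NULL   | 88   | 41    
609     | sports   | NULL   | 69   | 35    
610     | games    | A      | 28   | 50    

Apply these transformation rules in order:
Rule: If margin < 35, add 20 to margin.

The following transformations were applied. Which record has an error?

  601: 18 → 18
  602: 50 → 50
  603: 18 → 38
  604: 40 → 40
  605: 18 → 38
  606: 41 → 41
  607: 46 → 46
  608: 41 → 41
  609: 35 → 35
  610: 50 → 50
Record 601 has an error. The correct transformed value should be 38, not 18.

Step 1: Check each record against the rule
Step 2: Record 601 has margin = 18
Step 3: Since 18 < 35, the bonus should have been applied
Step 4: Correct value = 38, but claimed value = 18
Conclusion: Record 601 has the error.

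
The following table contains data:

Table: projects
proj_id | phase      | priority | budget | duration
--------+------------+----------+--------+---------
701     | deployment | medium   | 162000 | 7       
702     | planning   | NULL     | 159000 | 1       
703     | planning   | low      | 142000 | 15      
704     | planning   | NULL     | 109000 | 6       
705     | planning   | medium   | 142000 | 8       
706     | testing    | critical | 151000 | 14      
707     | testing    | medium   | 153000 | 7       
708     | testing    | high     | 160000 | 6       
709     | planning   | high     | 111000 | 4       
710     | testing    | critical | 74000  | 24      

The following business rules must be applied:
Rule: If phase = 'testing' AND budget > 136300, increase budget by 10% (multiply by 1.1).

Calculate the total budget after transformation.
1409400.0

Step 1: Find records where phase = 'testing' AND budget > 136300
Step 2: 3 records match, summing to 464000
Step 3: After multiplier: 464000 × 1.1 = 510400.0
Step 4: Unaffected records sum: 899000
Step 5: Final sum = 510400.0 + 899000 = 1409400.0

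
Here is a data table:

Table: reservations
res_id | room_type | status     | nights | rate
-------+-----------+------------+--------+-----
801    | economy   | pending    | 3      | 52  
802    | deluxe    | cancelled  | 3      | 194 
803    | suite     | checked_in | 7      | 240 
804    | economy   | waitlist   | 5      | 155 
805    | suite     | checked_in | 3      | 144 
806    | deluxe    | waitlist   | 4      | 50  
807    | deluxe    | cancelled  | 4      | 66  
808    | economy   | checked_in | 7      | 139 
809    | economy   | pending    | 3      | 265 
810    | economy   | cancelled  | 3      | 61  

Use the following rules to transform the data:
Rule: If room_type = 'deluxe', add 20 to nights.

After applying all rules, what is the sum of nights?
102

Step 1: Count records where room_type = 'deluxe': 3
Step 2: Total bonus added: 3 × 20 = 60
Step 3: Original sum of nights: 42
Step 4: Final sum = 42 + 60 = 102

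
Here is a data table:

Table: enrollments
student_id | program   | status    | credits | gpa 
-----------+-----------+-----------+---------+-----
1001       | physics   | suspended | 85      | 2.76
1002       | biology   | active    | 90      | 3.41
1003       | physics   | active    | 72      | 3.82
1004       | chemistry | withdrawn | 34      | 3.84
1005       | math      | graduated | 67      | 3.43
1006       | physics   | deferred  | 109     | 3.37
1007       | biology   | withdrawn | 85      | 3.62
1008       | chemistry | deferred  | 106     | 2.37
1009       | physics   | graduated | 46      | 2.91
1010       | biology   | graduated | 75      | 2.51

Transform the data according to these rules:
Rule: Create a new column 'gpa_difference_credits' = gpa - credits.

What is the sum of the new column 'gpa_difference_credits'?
-736.96

Step 1: For each record, compute gpa - credits
Example calculations:
  2.76 - 85 = -82.24
  3.41 - 90 = -86.59
  3.82 - 72 = -68.18
  ...
Step 2: Sum all derived values
Step 3: Total = -736.96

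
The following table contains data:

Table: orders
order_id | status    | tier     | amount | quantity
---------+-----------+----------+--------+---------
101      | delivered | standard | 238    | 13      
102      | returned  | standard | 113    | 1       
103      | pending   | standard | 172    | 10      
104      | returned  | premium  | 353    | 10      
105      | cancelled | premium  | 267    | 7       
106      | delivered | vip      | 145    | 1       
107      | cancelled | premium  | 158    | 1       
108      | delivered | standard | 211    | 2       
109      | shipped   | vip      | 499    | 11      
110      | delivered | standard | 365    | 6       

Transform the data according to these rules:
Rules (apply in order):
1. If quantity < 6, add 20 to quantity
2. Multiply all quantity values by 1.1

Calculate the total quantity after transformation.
156.2

Step 1: Apply Rule 1 - Add 20 to records with quantity < 6
  - 4 records affected: 5 + (4 × 20) = 85
  - Unaffected records: 57
  - Sum after Rule 1: 142
Step 2: Apply Rule 2 - Multiply all by 1.1
  - 142 × 1.1 = 156.2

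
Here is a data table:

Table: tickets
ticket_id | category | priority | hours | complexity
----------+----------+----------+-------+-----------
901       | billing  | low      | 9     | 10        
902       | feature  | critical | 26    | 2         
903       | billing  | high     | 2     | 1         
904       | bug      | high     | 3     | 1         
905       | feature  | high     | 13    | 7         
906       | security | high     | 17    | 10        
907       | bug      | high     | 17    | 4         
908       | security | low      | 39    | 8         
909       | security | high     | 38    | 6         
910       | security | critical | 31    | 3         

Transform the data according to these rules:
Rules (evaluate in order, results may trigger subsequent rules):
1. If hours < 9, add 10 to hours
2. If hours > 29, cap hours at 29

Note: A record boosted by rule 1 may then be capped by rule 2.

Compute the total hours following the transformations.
194

Step 1: Apply rule 1 to records with hours < 9
  - 2 records get bonus of 10
  - Of these, 0 records then exceed 29 and get capped
Step 2: Apply rule 2 to records with hours > 29
  - 3 records (original) are capped
Step 3: Calculate final sum = 194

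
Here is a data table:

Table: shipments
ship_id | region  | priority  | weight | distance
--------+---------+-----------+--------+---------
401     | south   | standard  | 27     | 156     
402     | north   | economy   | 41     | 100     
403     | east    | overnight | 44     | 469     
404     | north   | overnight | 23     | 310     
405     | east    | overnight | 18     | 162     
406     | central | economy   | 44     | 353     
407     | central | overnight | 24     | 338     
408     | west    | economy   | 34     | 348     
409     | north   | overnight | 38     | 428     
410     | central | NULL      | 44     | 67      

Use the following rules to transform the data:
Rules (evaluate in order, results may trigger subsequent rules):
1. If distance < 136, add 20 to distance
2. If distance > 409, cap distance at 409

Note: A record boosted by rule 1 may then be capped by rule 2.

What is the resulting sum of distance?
2692

Step 1: Apply rule 1 to records with distance < 136
  - 2 records get bonus of 20
  - Of these, 0 records then exceed 409 and get capped
Step 2: Apply rule 2 to records with distance > 409
  - 2 records (original) are capped
Step 3: Calculate final sum = 2692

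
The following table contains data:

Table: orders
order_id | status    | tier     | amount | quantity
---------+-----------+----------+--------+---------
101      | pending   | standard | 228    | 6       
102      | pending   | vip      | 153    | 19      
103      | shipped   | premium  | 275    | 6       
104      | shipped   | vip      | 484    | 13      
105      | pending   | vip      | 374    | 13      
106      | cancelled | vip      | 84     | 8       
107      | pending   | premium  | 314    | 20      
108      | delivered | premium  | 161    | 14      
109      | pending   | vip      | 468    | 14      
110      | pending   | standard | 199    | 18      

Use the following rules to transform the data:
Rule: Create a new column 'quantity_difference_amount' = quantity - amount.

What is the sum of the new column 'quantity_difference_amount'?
-2609

Step 1: For each record, compute quantity - amount
Example calculations:
  6 - 228 = -222
  19 - 153 = -134
  6 - 275 = -269
  ...
Step 2: Sum all derived values
Step 3: Total = -2609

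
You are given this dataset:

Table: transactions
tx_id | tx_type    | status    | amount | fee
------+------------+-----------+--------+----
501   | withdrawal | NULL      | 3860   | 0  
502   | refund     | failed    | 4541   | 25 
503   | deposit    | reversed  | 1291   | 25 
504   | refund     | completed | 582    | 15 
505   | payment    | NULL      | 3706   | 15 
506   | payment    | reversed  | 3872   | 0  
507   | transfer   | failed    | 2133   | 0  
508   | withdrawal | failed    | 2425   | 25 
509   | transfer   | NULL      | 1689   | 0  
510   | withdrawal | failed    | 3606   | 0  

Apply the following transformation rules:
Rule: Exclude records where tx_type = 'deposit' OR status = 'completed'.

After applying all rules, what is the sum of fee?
65

Step 1: Find records where tx_type = 'deposit' OR status = 'completed'
Step 2: 2 records match, summing to 40
Step 3: Original sum: 105
Step 4: Remaining sum = 105 - 40 = 65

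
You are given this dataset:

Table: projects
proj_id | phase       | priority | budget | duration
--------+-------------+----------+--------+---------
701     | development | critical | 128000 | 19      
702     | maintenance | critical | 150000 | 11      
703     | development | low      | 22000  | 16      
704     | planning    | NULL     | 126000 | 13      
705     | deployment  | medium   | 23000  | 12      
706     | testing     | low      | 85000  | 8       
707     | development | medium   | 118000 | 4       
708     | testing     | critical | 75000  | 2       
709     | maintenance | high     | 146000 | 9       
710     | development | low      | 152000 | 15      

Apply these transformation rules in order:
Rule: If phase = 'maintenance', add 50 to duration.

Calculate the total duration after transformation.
209

Step 1: Count records where phase = 'maintenance': 2
Step 2: Total bonus added: 2 × 50 = 100
Step 3: Original sum of duration: 109
Step 4: Final sum = 109 + 100 = 209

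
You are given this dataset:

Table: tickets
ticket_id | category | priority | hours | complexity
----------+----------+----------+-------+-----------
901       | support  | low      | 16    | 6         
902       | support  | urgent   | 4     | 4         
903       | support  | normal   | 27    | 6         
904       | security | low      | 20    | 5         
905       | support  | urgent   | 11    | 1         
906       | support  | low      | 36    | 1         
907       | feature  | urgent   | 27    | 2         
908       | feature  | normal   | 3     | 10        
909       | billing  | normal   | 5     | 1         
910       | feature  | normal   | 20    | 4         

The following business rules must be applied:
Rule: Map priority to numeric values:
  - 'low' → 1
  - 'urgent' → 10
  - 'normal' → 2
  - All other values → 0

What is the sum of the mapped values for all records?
41

Step 1: Apply mapping to each record
Step 2: Count by status:
  'low': 3 records × 1 = 3
  'urgent': 3 records × 10 = 30
  'normal': 4 records × 2 = 8
Step 3: Sum all mapped values = 41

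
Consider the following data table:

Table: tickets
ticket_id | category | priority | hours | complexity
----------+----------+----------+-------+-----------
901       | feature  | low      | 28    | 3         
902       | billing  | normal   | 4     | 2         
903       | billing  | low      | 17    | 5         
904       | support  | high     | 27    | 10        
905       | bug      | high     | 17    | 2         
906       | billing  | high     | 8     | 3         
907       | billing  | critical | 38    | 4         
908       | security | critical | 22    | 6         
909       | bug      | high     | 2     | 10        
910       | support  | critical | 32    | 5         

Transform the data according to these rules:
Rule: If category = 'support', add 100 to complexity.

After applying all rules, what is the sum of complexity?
250

Step 1: Count records where category = 'support': 2
Step 2: Total bonus added: 2 × 100 = 200
Step 3: Original sum of complexity: 50
Step 4: Final sum = 50 + 200 = 250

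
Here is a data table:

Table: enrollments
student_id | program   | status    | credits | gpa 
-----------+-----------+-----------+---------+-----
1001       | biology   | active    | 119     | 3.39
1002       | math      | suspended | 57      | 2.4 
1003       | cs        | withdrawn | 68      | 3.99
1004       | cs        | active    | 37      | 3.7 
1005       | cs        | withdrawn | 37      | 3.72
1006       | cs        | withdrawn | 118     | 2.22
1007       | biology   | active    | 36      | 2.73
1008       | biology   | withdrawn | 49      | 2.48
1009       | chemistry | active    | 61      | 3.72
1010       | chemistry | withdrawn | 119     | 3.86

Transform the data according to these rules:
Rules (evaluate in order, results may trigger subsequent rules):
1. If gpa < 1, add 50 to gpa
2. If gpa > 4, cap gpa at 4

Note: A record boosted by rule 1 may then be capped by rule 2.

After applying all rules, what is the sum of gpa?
32.21

Step 1: Apply rule 1 to records with gpa < 1
  - 0 records get bonus of 50
  - Of these, 0 records then exceed 4 and get capped
Step 2: Apply rule 2 to records with gpa > 4
  - 0 records (original) are capped
Step 3: Calculate final sum = 32.21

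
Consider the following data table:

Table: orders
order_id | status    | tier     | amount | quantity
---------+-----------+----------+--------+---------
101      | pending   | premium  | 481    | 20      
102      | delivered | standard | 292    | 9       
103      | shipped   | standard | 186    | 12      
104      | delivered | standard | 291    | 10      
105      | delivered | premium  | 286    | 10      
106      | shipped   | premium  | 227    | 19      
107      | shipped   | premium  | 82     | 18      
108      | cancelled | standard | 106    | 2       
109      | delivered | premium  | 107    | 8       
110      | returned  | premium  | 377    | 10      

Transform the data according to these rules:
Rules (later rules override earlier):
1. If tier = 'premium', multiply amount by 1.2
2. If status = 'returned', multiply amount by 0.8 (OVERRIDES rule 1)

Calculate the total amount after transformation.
2596.2

Step 1: Rule 2 takes priority for records with status = 'returned'
  - 1 records: 377 × 0.8 = 301.6
Step 2: Rule 1 applies to remaining records with tier = 'premium'
  - 5 records: 1183 × 1.2 = 1419.6
Step 3: Other records unchanged: 875
Step 4: Final sum = 301.6 + 1419.6 + 875 = 2596.2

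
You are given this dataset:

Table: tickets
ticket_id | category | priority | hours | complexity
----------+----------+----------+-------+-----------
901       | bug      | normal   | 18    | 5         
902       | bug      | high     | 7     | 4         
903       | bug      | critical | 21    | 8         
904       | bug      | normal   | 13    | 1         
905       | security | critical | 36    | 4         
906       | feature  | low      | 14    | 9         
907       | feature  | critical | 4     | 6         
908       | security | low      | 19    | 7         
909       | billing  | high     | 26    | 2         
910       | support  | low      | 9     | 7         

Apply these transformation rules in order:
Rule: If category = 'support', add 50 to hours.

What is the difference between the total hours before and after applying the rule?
50

Step 1: Original sum of hours = 167
Step 2: 1 records have category = 'support'
Step 3: Each affected record changes by 50
Step 4: Total change = 1 × 50 = 50
Step 5: New sum = 167 + 50 = 217
Step 6: Difference = |217 - 167| = 50
        (Sum increased by 50)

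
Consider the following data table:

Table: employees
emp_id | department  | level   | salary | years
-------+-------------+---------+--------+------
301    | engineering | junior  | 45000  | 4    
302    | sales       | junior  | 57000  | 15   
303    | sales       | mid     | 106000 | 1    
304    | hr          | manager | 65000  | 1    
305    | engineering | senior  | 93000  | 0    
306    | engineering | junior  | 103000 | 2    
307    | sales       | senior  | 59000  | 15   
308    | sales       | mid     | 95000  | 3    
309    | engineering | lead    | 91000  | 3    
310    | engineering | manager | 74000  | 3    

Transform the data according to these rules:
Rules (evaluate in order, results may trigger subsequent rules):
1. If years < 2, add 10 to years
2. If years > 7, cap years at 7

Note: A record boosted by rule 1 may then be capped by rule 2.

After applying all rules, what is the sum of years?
50

Step 1: Apply rule 1 to records with years < 2
  - 3 records get bonus of 10
  - Of these, 3 records then exceed 7 and get capped
Step 2: Apply rule 2 to records with years > 7
  - 2 records (original) are capped
Step 3: Calculate final sum = 50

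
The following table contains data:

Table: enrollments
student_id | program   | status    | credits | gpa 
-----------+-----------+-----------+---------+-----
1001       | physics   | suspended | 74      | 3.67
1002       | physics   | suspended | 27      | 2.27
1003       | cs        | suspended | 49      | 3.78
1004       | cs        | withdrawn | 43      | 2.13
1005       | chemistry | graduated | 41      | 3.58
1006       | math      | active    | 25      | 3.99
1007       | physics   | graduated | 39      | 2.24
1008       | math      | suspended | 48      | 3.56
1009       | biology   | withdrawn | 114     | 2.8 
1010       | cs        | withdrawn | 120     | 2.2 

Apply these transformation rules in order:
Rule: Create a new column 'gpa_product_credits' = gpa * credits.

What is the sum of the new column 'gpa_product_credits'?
1697.65

Step 1: For each record, compute gpa * credits
Example calculations:
  3.67 * 74 = 271.58
  2.27 * 27 = 61.29
  3.78 * 49 = 185.22
  ...
Step 2: Sum all derived values
Step 3: Total = 1697.65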